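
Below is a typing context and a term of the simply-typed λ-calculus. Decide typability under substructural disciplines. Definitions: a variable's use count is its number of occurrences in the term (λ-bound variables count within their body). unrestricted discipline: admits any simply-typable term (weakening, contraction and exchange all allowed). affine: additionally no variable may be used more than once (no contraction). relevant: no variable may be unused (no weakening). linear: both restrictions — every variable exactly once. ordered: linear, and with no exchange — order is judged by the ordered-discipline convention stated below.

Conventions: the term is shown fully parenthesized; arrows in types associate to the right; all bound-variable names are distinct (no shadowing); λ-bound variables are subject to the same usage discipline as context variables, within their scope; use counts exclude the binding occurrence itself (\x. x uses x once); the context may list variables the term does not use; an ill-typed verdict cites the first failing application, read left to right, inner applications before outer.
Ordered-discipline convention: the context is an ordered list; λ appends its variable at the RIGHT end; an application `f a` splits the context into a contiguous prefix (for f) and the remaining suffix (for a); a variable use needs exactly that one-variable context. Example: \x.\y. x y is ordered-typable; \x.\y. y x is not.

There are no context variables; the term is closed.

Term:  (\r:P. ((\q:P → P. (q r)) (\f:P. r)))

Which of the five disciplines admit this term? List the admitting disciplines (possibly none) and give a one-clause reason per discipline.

admitted in: unrestricted
variable uses: r (λ-bound): 2×, q (λ-bound): 1×, f (λ-bound): 0×
uses in reading order: q, r, r
typing: ✓ — P → P
ordered: ✗, uses contraction: r ×2; f left unused
linear: ✗, uses contraction: r ×2; f left unused
affine: ✗, uses contraction: r ×2
relevant: ✗, f left unused
unrestricted: ✓, typability at P → P is all that's needed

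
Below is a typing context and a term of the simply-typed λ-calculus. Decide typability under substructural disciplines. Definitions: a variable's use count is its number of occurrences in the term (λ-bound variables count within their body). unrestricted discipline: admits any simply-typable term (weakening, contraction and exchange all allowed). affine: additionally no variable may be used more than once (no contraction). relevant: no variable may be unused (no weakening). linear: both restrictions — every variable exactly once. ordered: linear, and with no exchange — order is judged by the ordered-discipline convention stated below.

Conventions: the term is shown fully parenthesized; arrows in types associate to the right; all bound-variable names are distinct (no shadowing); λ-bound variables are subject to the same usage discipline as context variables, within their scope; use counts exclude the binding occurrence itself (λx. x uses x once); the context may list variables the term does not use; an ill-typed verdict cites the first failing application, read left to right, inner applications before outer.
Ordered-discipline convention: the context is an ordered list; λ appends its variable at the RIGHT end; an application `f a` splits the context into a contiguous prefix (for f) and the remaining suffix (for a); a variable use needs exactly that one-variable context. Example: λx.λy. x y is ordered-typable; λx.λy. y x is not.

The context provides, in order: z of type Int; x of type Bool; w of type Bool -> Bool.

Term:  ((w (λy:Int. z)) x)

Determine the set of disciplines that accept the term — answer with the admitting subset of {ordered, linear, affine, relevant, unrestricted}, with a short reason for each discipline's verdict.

admitted in: none
usage: z ×1; x ×1; w ×1; y (λ-bound) ×0
use order (left to right): w, z, x
typing: ill-typed: a function awaiting Bool gets Int -> Int
ordered: ✗ — a type mismatch blocks all five
linear: ✗ — the type mismatch rejects it
affine: ✗ — not simply typable
relevant: ✗ — fails simple typing
unrestricted: ✗ — a type mismatch blocks all five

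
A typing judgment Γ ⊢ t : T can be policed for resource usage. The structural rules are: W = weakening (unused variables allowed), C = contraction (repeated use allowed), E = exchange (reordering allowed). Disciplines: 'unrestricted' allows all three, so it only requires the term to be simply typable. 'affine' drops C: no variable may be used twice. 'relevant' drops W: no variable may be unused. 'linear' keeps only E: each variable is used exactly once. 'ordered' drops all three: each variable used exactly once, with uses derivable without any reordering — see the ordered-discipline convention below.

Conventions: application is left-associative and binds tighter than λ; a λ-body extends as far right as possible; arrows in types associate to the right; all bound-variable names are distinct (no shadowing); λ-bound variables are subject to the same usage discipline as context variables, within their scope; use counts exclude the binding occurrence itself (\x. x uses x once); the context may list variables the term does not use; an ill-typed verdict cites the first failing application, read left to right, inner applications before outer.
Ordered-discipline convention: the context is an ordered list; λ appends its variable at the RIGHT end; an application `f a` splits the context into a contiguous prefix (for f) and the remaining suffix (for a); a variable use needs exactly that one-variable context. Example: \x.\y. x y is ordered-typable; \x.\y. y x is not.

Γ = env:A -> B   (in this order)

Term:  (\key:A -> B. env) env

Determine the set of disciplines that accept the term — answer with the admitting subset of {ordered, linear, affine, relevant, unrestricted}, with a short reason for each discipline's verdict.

admitting disciplines: unrestricted
variable uses: env: 2×; key (bound): 0×
order of uses: env, env
typing: the term checks, with type A -> B
ordered ✗ (needs contraction — env ×2; unused: key — weakening required)
linear ✗ (needs contraction — env ×2; unused: key — weakening required)
affine ✗ (needs contraction — env ×2)
relevant ✗ (unused: key — weakening required)
unrestricted ✓ (typability at A -> B is all that's needed)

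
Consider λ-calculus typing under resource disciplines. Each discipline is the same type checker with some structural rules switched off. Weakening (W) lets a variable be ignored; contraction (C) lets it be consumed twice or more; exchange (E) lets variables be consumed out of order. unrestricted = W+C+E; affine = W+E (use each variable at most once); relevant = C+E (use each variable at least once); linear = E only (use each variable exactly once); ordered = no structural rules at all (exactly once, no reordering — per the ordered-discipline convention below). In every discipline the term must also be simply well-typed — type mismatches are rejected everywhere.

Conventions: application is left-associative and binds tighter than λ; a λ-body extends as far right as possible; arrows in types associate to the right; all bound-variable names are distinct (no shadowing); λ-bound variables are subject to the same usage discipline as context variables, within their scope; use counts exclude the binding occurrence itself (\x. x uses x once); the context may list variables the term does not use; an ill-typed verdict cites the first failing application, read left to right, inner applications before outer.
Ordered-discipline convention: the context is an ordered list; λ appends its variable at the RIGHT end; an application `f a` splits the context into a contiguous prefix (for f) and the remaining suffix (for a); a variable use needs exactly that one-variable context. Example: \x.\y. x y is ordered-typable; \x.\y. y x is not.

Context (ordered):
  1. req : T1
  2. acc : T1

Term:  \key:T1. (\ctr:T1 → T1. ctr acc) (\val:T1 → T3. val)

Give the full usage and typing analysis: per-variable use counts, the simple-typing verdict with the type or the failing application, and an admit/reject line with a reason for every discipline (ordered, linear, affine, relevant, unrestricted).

variable uses: req: 0, acc: 1, key (bound): 0, ctr (bound): 1, val (bound): 1
uses in reading order: ctr, acc, val
typing: ill-typed: an application expects T1 → T1 but receives (T1 → T3) → T1 → T3
ordered: ✗, not simply typable
linear: ✗, fails simple typing
affine: ✗, a type mismatch blocks all five
relevant: ✗, the type mismatch rejects it
unrestricted: ✗, not simply typable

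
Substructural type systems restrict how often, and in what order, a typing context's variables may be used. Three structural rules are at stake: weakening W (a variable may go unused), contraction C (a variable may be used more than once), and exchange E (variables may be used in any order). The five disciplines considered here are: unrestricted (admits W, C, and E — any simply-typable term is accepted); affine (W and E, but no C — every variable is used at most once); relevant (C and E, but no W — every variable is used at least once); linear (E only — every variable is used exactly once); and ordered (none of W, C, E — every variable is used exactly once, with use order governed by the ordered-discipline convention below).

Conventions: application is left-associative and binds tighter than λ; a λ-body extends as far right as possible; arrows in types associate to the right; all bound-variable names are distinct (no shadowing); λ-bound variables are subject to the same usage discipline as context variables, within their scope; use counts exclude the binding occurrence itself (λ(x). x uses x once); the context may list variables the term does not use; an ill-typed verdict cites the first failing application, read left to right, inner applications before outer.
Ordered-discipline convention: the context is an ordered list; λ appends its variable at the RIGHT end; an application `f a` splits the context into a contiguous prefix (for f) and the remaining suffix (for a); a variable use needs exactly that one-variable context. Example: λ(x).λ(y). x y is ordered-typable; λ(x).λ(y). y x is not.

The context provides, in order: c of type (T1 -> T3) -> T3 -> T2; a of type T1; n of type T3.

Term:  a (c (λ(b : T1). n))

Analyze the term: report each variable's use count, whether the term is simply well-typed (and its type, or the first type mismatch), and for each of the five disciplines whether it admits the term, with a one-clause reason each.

variable uses: c: 1; a: 1; n: 1; b (λ-bound): 0
left-to-right use order: a, c, n
typing: ill-typed: non-arrow in function slot: T1
ordered: ✗ — a type mismatch blocks all five
linear: ✗ — the type mismatch rejects it
affine: ✗ — not simply typable
relevant: ✗ — fails simple typing
unrestricted: ✗ — a type mismatch blocks all five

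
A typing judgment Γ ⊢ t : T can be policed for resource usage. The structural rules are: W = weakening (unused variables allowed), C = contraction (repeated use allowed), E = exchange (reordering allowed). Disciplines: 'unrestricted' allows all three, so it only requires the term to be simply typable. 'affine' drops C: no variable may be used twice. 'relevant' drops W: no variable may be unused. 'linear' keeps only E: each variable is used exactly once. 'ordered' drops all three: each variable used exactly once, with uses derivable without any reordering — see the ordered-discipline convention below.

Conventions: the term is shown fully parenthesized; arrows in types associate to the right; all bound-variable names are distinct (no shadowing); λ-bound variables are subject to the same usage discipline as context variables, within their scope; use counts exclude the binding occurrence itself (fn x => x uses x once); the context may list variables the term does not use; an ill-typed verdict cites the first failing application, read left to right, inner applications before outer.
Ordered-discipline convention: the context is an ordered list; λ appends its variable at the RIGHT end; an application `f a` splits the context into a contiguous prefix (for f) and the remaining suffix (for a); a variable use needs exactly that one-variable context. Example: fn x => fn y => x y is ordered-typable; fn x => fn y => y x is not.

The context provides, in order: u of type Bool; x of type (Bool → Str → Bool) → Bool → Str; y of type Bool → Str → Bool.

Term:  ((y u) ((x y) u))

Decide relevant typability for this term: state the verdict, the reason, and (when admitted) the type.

yes — at least one use each (u, x, y); term : Bool
variable uses: u=2, x=1, y=2
use order (left to right): y, u, x, y, u
typing: well-typed at Bool
across the five disciplines: ordered ✗ · linear ✗ · affine ✗ · relevant ✓ · unrestricted ✓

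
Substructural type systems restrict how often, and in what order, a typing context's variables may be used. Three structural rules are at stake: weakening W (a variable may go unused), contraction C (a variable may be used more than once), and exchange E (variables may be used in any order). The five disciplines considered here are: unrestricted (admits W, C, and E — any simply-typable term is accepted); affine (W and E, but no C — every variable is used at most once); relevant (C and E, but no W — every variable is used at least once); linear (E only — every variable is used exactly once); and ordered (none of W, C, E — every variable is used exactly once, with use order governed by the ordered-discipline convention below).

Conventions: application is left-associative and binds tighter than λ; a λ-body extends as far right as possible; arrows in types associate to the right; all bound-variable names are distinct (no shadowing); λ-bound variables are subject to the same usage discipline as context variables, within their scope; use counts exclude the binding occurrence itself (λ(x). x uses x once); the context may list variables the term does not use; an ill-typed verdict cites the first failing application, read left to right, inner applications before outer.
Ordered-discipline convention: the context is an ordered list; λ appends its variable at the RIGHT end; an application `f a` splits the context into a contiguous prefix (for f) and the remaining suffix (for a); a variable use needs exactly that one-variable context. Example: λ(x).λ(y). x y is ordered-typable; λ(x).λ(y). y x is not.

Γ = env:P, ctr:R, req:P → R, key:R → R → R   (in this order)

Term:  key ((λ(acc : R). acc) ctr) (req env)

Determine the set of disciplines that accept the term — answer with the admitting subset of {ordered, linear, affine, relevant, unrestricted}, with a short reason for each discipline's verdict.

admitted in: linear, affine, relevant, unrestricted
variable uses: env=1, ctr=1, req=1, key=1, acc (λ-bound)=1
use order (left to right): key, acc, ctr, req, env
typing: the term checks, with type R
ordered: ✗, needs exchange: uses follow key, acc, ctr, req, env
linear: ✓, env, ctr, req, key, acc: one use apiece
affine: ✓, no duplicate uses among env, ctr, req, key, acc
relevant: ✓, every one of env, ctr, req, key, acc appears
unrestricted: ✓, well-typed at R; no restrictions here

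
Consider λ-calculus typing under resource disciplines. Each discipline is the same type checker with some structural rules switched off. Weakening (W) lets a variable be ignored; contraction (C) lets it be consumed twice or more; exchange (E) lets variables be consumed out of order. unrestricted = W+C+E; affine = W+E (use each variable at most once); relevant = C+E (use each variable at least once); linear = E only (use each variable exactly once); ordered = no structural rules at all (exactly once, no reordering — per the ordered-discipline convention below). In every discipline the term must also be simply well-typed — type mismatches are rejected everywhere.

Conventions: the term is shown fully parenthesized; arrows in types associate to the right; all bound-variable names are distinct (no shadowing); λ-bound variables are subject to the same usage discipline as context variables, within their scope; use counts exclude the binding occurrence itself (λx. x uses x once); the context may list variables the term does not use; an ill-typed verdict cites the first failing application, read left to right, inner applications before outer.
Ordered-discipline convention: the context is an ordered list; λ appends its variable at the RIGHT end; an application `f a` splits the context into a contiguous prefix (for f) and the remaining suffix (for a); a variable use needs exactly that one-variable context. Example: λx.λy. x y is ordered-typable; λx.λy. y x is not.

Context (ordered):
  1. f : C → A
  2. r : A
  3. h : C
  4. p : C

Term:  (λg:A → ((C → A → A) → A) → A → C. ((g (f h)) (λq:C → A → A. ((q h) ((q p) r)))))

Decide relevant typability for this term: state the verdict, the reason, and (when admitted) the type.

yes — at least one use each (f, r, h, p, g, q); term : (A → ((C → A → A) → A) → A → C) → A → C
variable uses: f=1; r=1; h=2; p=1; g (bound)=1; q (bound)=2
uses in reading order: g, f, h, q, h, q, p, r
typing: well-typed — term : (A → ((C → A → A) → A) → A → C) → A → C
summary: ordered ✗ · linear ✗ · affine ✗ · relevant ✓ · unrestricted ✓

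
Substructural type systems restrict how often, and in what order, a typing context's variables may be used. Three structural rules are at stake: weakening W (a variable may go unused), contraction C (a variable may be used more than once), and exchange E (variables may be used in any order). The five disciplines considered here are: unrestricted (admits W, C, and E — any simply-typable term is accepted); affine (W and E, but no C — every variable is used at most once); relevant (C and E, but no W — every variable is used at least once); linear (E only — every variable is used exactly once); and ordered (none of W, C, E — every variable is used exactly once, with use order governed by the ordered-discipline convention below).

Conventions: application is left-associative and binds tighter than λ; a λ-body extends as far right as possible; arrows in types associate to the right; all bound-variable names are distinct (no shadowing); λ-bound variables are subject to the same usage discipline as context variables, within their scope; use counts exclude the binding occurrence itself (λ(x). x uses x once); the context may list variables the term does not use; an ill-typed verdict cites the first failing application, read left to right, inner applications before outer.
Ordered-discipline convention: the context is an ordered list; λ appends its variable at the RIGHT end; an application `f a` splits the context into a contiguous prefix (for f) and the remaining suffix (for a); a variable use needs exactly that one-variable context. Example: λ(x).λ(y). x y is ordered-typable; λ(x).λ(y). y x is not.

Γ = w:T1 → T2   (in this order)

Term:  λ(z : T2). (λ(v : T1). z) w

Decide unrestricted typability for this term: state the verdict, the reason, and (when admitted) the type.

no — not simply typable
use counts: w ×1, z [bound] ×1, v [bound] ×0
left-to-right use order: z, w
typing: ill-typed: argument of type T1 → T2 where T1 is required
per-discipline verdicts: ordered ✗ · linear ✗ · affine ✗ · relevant ✗ · unrestricted ✗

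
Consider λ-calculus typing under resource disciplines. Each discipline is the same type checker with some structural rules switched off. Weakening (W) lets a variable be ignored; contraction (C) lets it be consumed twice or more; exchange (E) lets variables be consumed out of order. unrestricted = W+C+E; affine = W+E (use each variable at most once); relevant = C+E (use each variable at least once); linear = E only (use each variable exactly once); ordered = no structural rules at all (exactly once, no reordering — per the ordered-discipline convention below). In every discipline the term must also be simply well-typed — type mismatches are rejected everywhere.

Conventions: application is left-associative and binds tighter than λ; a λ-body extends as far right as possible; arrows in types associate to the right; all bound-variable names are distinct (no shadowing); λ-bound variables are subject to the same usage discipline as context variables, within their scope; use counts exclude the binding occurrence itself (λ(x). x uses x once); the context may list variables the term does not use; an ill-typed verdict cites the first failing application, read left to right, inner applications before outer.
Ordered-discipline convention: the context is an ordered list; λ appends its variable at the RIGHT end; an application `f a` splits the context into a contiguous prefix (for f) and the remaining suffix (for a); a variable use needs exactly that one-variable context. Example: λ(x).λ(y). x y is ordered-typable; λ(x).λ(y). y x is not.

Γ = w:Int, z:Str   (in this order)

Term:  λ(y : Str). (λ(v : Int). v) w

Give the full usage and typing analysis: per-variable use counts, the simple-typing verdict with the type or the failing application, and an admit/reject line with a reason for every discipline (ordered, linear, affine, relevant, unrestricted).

variable uses: w=1; z=0; y (λ-bound)=0; v (λ-bound)=1
uses in reading order: v, w
typing: well-typed — term : Str → Int
ordered: ✗ — unused: z, y — weakening required
linear: ✗ — unused: z, y — weakening required
affine: ✓ — at most one use each (w, z, y, v)
relevant: ✗ — unused: z, y — weakening required
unrestricted: ✓ — type-checks (Str → Int) and nothing is barred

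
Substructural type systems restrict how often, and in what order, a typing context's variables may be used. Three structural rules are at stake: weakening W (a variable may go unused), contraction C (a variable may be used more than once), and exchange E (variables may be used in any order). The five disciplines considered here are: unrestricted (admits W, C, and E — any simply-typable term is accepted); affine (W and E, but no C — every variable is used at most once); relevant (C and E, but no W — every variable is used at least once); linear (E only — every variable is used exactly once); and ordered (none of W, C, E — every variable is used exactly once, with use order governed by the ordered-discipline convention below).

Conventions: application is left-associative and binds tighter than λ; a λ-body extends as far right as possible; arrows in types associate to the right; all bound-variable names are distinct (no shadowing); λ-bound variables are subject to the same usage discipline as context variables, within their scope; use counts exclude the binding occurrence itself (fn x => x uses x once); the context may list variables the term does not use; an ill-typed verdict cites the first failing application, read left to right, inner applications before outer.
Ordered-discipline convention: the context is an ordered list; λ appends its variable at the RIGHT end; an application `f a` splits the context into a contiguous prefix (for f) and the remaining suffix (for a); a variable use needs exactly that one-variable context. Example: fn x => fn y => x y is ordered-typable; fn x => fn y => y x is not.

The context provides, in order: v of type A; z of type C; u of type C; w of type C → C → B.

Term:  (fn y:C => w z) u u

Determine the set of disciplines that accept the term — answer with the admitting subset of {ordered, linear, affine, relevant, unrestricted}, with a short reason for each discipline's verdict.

admitted in: unrestricted
usage: v=0, z=1, u=2, w=1, y [bound]=0
order of uses: w, z, u, u
typing: ✓ — B
ordered: ✗ — uses contraction: u ×2; unused: v, y — weakening required
linear: ✗ — uses contraction: u ×2; unused: v, y — weakening required
affine: ✗ — uses contraction: u ×2
relevant: ✗ — unused: v, y — weakening required
unrestricted: ✓ — well-typed at B; no restrictions here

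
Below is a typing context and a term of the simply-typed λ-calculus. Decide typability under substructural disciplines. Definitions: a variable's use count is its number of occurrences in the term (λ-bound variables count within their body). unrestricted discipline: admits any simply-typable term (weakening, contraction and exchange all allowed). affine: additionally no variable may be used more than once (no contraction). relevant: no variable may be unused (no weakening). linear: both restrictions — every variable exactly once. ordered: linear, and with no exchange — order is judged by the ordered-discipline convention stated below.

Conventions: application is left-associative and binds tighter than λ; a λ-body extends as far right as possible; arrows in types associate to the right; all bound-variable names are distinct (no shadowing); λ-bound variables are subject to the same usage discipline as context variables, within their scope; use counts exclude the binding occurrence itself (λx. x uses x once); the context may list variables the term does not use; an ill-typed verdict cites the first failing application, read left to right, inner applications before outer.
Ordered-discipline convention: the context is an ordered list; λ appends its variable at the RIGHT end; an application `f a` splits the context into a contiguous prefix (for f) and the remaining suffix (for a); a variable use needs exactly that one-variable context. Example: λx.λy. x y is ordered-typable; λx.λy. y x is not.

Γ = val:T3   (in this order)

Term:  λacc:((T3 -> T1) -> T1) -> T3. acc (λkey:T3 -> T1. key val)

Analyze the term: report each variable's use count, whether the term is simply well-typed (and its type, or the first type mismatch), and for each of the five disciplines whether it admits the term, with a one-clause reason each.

usage: val: 1, acc (bound): 1, key (bound): 1
left-to-right use order: acc, key, val
typing: the term checks, with type (((T3 -> T1) -> T1) -> T3) -> T3
ordered ✗ (use order acc, key, val needs exchange)
linear ✓ (exactly-once usage across val, acc, key)
affine ✓ (none of val, acc, key used more than once)
relevant ✓ (every one of val, acc, key appears)
unrestricted ✓ (type-checks ((((T3 -> T1) -> T1) -> T3) -> T3) and nothing is barred)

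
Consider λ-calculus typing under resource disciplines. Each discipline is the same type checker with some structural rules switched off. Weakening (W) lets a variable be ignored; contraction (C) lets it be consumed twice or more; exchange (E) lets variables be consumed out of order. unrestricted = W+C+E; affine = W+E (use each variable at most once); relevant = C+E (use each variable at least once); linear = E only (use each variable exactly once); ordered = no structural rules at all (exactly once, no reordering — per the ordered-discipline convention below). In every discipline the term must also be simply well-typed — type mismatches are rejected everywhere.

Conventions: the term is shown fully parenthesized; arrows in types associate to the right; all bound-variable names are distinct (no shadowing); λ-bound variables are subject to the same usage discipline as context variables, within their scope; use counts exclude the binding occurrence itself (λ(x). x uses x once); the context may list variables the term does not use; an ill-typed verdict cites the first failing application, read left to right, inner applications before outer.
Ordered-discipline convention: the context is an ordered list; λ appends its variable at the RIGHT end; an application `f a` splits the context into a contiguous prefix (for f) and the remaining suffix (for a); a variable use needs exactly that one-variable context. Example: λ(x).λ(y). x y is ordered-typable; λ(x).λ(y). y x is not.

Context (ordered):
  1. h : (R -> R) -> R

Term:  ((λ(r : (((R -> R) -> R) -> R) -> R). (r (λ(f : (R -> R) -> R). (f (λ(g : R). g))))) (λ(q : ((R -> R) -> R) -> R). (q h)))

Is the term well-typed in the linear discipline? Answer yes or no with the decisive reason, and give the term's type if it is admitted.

yes — exactly-once usage across h, r, f, g, q; term : R
use counts: h=1, r (λ-bound)=1, f (λ-bound)=1, g (λ-bound)=1, q (λ-bound)=1
use order (left to right): r, f, g, q, h
typing: well-typed — term : R
per-discipline verdicts: ordered ✗; linear ✓; affine ✓; relevant ✓; unrestricted ✓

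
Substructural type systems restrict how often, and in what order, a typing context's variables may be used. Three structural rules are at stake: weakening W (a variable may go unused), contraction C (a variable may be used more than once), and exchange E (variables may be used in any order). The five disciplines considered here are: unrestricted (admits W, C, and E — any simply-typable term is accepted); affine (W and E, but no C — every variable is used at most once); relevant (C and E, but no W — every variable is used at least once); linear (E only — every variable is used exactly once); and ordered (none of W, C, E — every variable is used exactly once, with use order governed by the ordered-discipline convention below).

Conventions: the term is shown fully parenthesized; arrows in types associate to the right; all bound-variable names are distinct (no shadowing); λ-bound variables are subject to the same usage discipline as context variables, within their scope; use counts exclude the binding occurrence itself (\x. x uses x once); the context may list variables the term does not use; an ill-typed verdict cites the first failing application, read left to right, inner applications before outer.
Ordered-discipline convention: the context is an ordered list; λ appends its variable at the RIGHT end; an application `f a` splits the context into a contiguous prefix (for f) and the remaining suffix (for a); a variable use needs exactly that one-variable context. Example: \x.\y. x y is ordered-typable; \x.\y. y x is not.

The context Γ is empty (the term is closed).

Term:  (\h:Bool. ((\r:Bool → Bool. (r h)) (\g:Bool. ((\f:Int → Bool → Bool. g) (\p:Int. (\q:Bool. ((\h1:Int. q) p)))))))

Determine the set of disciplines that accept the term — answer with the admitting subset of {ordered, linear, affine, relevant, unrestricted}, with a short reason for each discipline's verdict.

admitted in: affine, unrestricted
counts: h (bound) ×1, r (bound) ×1, g (bound) ×1, f (bound) ×0, p (bound) ×1, q (bound) ×1, h1 (bound) ×0
order of uses: r, h, g, q, p
typing: ✓ — Bool → Bool
ordered ✗ (unused: f, h1 — weakening required)
linear ✗ (unused: f, h1 — weakening required)
affine ✓ (no duplicate uses among h, r, g, f, p, q, h1)
relevant ✗ (unused: f, h1 — weakening required)
unrestricted ✓ (typability at Bool → Bool is all that's needed)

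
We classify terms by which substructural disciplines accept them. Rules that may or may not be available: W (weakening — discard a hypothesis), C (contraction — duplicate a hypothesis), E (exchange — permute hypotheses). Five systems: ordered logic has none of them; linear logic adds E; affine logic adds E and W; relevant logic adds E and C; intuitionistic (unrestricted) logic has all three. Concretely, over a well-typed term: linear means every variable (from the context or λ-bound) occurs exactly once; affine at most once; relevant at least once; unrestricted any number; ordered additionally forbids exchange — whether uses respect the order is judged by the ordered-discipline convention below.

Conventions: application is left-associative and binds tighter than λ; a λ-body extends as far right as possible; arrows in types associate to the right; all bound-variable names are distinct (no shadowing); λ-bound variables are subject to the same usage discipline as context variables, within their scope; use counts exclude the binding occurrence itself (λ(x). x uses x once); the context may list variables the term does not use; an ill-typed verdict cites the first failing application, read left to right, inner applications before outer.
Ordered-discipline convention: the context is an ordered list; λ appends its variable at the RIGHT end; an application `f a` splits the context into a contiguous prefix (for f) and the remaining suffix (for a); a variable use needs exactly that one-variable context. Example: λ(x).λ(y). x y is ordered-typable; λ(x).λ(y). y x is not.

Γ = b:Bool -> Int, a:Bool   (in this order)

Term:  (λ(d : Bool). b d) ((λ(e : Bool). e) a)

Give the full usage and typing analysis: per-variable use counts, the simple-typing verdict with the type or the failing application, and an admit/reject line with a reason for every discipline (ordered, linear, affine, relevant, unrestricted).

use counts: b=1, a=1, d (bound)=1, e (bound)=1
left-to-right use order: b, d, e, a
typing: the term checks, with type Int
ordered ✓ (b, a, d, e: once each, no exchange needed)
linear ✓ (single use per variable (b, a, d, e))
affine ✓ (b, a, d, e: no repeats, contraction unneeded)
relevant ✓ (b, a, d, e: all used, weakening unneeded)
unrestricted ✓ (well-typed at Int; no restrictions here)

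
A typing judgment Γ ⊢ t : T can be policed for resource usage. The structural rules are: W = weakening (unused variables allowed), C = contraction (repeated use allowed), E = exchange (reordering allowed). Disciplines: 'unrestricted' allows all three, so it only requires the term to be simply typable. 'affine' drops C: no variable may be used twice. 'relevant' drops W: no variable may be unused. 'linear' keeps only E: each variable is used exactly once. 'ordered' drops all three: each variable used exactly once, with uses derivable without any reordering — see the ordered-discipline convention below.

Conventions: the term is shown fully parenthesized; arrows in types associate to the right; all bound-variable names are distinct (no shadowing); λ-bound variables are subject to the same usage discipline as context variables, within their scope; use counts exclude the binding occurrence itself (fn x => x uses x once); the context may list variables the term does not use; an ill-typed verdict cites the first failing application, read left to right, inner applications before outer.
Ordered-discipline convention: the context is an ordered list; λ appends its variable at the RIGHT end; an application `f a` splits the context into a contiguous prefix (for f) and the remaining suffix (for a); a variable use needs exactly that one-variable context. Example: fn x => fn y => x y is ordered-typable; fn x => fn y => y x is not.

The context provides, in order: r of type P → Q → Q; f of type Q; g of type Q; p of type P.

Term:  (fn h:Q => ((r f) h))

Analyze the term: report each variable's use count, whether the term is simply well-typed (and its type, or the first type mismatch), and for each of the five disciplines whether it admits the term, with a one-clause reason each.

counts: r=1; f=1; g=0; p=0; h (λ-bound)=1
use order (left to right): r, f, h
typing: ill-typed: argument of type Q where P is required
ordered ✗ (the type mismatch rejects it)
linear ✗ (not simply typable)
affine ✗ (fails simple typing)
relevant ✗ (a type mismatch blocks all five)
unrestricted ✗ (the type mismatch rejects it)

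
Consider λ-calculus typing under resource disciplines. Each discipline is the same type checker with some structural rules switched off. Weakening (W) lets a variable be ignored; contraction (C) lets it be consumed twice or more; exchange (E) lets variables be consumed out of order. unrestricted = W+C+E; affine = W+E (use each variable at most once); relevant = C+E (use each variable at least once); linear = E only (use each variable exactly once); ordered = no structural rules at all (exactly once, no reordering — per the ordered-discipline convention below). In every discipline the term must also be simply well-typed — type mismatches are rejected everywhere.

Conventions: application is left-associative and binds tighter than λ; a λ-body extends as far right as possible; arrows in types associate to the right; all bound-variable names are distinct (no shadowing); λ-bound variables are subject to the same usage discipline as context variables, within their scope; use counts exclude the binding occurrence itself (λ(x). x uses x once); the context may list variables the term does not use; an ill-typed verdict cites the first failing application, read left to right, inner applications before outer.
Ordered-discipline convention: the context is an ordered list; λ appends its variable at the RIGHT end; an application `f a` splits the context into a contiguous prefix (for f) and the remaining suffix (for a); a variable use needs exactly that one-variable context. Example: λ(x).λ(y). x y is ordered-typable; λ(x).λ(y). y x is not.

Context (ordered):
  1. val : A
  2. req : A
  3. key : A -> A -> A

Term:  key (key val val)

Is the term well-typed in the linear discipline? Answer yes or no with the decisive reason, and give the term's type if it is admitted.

no — needs contraction — val ×2, key ×2; unused: req — weakening required
variable uses: val=2; req=0; key=2
order of uses: key, key, val, val
typing: well-typed — term : A -> A
across the five disciplines: ordered ✗ | linear ✗ | affine ✗ | relevant ✗ | unrestricted ✓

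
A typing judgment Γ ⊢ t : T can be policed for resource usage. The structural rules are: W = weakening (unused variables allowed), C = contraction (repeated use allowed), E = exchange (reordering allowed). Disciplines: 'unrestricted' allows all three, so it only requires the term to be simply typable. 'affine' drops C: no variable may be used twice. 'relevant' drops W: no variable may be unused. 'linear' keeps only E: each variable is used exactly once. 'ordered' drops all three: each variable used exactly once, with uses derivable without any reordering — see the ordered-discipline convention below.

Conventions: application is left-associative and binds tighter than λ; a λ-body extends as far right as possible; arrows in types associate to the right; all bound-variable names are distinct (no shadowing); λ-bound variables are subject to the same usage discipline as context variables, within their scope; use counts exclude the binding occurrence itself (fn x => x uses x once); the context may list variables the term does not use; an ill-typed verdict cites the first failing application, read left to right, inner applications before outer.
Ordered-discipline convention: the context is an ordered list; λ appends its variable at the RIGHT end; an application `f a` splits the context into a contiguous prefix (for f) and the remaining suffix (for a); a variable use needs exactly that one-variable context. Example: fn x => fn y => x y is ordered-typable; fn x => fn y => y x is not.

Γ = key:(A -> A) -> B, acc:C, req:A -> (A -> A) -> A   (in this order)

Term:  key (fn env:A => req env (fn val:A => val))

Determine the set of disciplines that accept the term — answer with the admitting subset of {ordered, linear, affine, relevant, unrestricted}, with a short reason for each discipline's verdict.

admitting disciplines: affine, unrestricted
counts: key: 1; acc: 0; req: 1; env (bound): 1; val (bound): 1
uses in reading order: key, req, env, val
typing: well-typed — term : B
ordered: ✗, unused: acc — weakening required
linear: ✗, unused: acc — weakening required
affine: ✓, key, acc, req, env, val: no repeats, contraction unneeded
relevant: ✗, unused: acc — weakening required
unrestricted: ✓, typability at B is all that's needed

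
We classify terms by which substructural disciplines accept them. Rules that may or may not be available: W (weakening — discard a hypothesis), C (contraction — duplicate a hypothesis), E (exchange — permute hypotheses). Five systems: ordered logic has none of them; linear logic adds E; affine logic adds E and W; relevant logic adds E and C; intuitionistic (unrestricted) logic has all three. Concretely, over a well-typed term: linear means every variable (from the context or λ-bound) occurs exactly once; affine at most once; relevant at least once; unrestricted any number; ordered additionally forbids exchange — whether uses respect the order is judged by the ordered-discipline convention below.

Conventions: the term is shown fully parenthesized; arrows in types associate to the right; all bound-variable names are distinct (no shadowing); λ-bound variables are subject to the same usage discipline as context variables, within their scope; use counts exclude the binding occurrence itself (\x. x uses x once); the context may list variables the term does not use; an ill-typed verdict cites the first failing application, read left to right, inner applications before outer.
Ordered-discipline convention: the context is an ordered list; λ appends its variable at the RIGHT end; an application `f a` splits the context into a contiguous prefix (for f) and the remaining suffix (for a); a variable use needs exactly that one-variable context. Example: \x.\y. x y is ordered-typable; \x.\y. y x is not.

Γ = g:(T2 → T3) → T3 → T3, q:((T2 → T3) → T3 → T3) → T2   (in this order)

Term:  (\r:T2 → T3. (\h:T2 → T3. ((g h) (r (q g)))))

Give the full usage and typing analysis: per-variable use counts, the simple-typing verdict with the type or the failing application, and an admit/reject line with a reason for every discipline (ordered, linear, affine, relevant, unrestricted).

variable uses: g ×2, q ×1, r [bound] ×1, h [bound] ×1
left-to-right use order: g, h, r, q, g
typing: well-typed at (T2 → T3) → (T2 → T3) → T3
ordered: ✗, repeated use of g ×2
linear: ✗, repeated use of g ×2
affine: ✗, repeated use of g ×2
relevant: ✓, at least one use each (g, q, r, h)
unrestricted: ✓, typability at (T2 → T3) → (T2 → T3) → T3 is all that's needed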